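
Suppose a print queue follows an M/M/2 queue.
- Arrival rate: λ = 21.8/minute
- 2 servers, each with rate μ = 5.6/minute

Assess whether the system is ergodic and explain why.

Stability requires ρ = λ/(cμ) < 1
ρ = 21.8/(2 × 5.6) = 21.8/11.20 = 1.9464
Since 1.9464 ≥ 1, the system is UNSTABLE.
Need c > λ/μ = 21.8/5.6 = 3.89.
Minimum servers needed: c = 4.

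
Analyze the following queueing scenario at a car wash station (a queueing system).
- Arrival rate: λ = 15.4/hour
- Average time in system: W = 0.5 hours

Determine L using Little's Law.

Little's Law: L = λW
L = 15.4 × 0.5 = 7.7000 cars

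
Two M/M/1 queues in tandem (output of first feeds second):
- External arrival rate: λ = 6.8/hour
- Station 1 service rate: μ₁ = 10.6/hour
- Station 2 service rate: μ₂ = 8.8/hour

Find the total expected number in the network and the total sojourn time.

By Jackson's theorem, each station behaves as independent M/M/1.
Station 1: ρ₁ = 6.8/10.6 = 0.6415, L₁ = ρ₁/(1-ρ₁) = λ/(μ₁-λ) = 6.8/3.80 = 1.7895
Station 2: ρ₂ = 6.8/8.8 = 0.7727, L₂ = ρ₂/(1-ρ₂) = λ/(μ₂-λ) = 6.8/2.00 = 3.4000
Total: L = L₁ + L₂ = 1.7895 + 3.4000 = 5.1895
W = L/λ = 5.1895/6.8 = 0.7632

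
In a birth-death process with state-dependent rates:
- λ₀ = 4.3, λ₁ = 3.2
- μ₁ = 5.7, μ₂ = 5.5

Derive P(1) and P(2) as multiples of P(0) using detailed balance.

Balance equations:
State 0: λ₀P₀ = μ₁P₁ → P₁ = (λ₀/μ₁)P₀ = (4.3/5.7)P₀ = 0.7544P₀
State 1: P₂ = (λ₀λ₁)/(μ₁μ₂)P₀ = (4.3×3.2)/(5.7×5.5)P₀ = 0.4389P₀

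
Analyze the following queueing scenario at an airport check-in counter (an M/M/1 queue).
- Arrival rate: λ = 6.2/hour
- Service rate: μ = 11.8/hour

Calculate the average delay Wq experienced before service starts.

First, compute utilization: ρ = λ/μ = 6.2/11.8 = 0.5254
For M/M/1: Wq = λ/(μ(μ-λ))
Wq = 6.2/(11.8 × (11.8-6.2))
Wq = 6.2/(11.8 × 5.60)
Wq = 0.09383 hours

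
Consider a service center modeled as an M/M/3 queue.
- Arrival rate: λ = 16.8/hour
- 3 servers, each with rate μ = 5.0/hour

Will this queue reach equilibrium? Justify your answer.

Stability requires ρ = λ/(cμ) < 1
ρ = 16.8/(3 × 5.0) = 16.8/15.00 = 1.1200
Since 1.1200 ≥ 1, the system is UNSTABLE.
Need c > λ/μ = 16.8/5.0 = 3.36.
Minimum servers needed: c = 4.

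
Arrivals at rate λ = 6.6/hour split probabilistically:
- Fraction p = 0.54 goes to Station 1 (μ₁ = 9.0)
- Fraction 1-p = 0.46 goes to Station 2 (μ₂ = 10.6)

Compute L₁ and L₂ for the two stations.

Effective rates: λ₁ = 6.6×0.54 = 3.564, λ₂ = 6.6×0.46 = 3.036
Station 1: ρ₁ = 3.564/9.0 = 0.3960, L₁ = ρ₁/(1-ρ₁) = 0.3960/(1-0.3960) = 0.6556
Station 2: ρ₂ = 3.036/10.6 = 0.28642, L₂ = ρ₂/(1-ρ₂) = 0.28642/(1-0.28642) = 0.4014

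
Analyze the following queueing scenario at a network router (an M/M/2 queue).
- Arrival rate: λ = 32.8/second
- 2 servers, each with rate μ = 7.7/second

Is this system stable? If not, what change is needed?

Stability requires ρ = λ/(cμ) < 1
ρ = 32.8/(2 × 7.7) = 32.8/15.40 = 2.1299
Since 2.1299 ≥ 1, the system is UNSTABLE.
Need c > λ/μ = 32.8/7.7 = 4.26.
Minimum servers needed: c = 5.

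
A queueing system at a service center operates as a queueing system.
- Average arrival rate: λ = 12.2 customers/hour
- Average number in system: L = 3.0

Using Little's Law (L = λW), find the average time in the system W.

Little's Law: L = λW, so W = L/λ
W = 3.0/12.2 = 0.2459 hours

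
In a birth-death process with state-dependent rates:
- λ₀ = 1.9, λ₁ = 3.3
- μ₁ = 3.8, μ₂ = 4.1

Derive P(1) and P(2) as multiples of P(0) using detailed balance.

Balance equations:
State 0: λ₀P₀ = μ₁P₁ → P₁ = (λ₀/μ₁)P₀ = (1.9/3.8)P₀ = 0.5000P₀
State 1: P₂ = (λ₀λ₁)/(μ₁μ₂)P₀ = (1.9×3.3)/(3.8×4.1)P₀ = 0.4024P₀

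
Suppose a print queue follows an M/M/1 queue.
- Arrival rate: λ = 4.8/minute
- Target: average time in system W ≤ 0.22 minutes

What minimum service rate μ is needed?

For M/M/1: W = 1/(μ-λ)
Need W ≤ 0.22, so 1/(μ-λ) ≤ 0.22
μ - λ ≥ 1/0.22 = 4.5455
μ ≥ 4.8 + 4.5455 = 9.3455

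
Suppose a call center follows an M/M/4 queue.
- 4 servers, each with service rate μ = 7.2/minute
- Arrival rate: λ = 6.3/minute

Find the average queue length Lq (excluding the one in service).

Traffic intensity: ρ = λ/(cμ) = 6.3/(4×7.2) = 0.2188
Since ρ = 0.2188 < 1, system is stable.
Offered load a = λ/μ = cρ = 6.3/7.2 = 0.8750
P₀ = [ Σₙ₌₀^3 aⁿ/n! + a^4/(4!(1-ρ)) ]⁻¹
Σ = a^0/0! + a^1/1! + a^2/2! + a^3/3! = 1.0000 + 0.8750 + 0.3828 + 0.1117 = 2.3695
a^4/(4!(1-ρ)) = 0.58618/(24 × 0.78125) = 0.03126
P₀ = 1/(2.3695 + 0.03126) = 0.4165
Lq = P₀·a^4·ρ / (4!(1-ρ)²) = 0.41654 × 0.58618 × 0.21875 / (24 × 0.61035) = 0.003646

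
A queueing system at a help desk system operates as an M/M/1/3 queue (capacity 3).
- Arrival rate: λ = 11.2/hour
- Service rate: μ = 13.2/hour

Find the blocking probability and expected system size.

ρ = λ/μ = 11.2/13.2 = 0.8485
P₀ = (1-ρ)/(1-ρ^(K+1)) = (1-0.8485)/(1-0.8485^4) = 0.1515/0.4817 = 0.3145
P_K = P₀×ρ^K = 0.3145 × 0.8485^3 = 0.3145 × 0.6109 = 0.1921
Blocking probability P_3 = 0.1921 (19.21%)
L = ρ[1 - (K+1)ρ^K + Kρ^(K+1)] / [(1-ρ)(1-ρ^(K+1))]
L = 0.8485 × (1 - 4×0.610879 + 3×0.518331) / ((1 - 0.8485) × (1 - 0.518331)) = 1.2962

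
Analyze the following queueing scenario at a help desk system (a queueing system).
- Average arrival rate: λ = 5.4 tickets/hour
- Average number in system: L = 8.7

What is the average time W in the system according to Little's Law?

Little's Law: L = λW, so W = L/λ
W = 8.7/5.4 = 1.6111 hours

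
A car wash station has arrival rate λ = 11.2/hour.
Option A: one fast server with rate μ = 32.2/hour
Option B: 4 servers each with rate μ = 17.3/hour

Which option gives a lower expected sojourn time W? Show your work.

Option A: single server μ = 32.2 (M/M/1)
  ρ_A = 11.2/32.2 = 0.3478
  W_A = 1/(μ-λ) = 1/(32.2-11.2) = 1/21.00 = 0.04762

Option B: 4 servers μ = 17.3 (M/M/4)
  ρ_B = λ/(cμ) = 11.2/(4×17.3) = 0.1618
  Offered load a = λ/μ = cρ = 11.2/17.3 = 0.6474
  P₀ = [ Σₙ₌₀^3 aⁿ/n! + a^4/(4!(1-ρ)) ]⁻¹
  Σ = a^0/0! + a^1/1! + a^2/2! + a^3/3! = 1.0000 + 0.6474 + 0.2096 + 0.04522 = 1.9022
  a^4/(4!(1-ρ)) = 0.17567/(24 × 0.83815) = 0.008733
  P₀ = 1/(1.9022 + 0.008733) = 0.5233
  Lq = P₀·a^4·ρ / (4!(1-ρ)²) = 0.52331 × 0.17567 × 0.16185 / (24 × 0.70250) = 0.0008825
  Wq_B = Lq/λ = 0.0008825/11.2 = 0.00007879
  W_B = Wq_B + 1/μ = 0.00007879 + 0.05780 = 0.05788

Since W_A = 0.04762 < W_B = 0.05788, Option A (single fast server) has the shorter time in system.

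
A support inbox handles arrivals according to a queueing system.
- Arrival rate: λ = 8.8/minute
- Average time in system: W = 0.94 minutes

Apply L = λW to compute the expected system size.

Little's Law: L = λW
L = 8.8 × 0.94 = 8.2720 emails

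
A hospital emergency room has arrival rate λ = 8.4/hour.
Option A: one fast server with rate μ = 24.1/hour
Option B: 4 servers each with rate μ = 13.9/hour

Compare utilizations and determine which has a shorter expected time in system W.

Option A: single server μ = 24.1 (M/M/1)
  ρ_A = 8.4/24.1 = 0.3485
  W_A = 1/(μ-λ) = 1/(24.1-8.4) = 1/15.70 = 0.06369

Option B: 4 servers μ = 13.9 (M/M/4)
  ρ_B = λ/(cμ) = 8.4/(4×13.9) = 0.1511
  Offered load a = λ/μ = cρ = 8.4/13.9 = 0.6043
  P₀ = [ Σₙ₌₀^3 aⁿ/n! + a^4/(4!(1-ρ)) ]⁻¹
  Σ = a^0/0! + a^1/1! + a^2/2! + a^3/3! = 1.0000 + 0.6043 + 0.1826 + 0.03678 = 1.8237
  a^4/(4!(1-ρ)) = 0.13337/(24 × 0.84892) = 0.006546
  P₀ = 1/(1.8237 + 0.006546) = 0.5464
  Lq = P₀·a^4·ρ / (4!(1-ρ)²) = 0.54638 × 0.13337 × 0.15108 / (24 × 0.72067) = 0.0006365
  Wq_B = Lq/λ = 0.000636514/8.4 = 0.00007578
  W_B = Wq_B + 1/μ = 0.00007578 + 0.07194 = 0.07202

Since W_A = 0.06369 < W_B = 0.07202, Option A (single fast server) has the shorter time in system.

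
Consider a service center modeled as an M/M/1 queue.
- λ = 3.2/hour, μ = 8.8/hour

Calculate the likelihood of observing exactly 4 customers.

ρ = λ/μ = 3.2/8.8 = 0.36364
P(n) = (1-ρ)ρⁿ
P(4) = (1-0.36364) × 0.36364^4
P(4) = 0.6364 × 0.01749
P(4) = 0.01113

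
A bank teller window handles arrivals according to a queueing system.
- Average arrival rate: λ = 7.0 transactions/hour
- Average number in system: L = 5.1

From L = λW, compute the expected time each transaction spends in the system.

Little's Law: L = λW, so W = L/λ
W = 5.1/7.0 = 0.7286 hours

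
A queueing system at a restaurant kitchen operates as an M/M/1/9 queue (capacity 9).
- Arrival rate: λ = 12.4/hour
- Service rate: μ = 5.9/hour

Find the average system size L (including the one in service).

ρ = λ/μ = 12.4/5.9 = 2.1017
P₀ = (1-ρ)/(1-ρ^(K+1)) = (1-2.1017)/(1-2.1017^10) = -1.1017/-1680.5402 = 0.0006556
P_K = P₀×ρ^K = 0.0006556 × 2.1017^9 = 0.0006556 × 800.0857 = 0.5245
L = ρ[1 - (K+1)ρ^K + Kρ^(K+1)] / [(1-ρ)(1-ρ^(K+1))]
L = 2.1017 × (1 - 10×800.0857 + 9×1681.5402) / ((1 - 2.1017) × (1 - 1681.5402)) = 8.0983 orders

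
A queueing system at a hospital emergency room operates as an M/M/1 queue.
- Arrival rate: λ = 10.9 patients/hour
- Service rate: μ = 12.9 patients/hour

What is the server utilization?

Server utilization: ρ = λ/μ
ρ = 10.9/12.9 = 0.8450
The server is busy 84.50% of the time.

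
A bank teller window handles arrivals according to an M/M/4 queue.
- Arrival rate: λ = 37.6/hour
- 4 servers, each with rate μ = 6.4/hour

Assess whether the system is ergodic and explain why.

Stability requires ρ = λ/(cμ) < 1
ρ = 37.6/(4 × 6.4) = 37.6/25.60 = 1.4688
Since 1.4688 ≥ 1, the system is UNSTABLE.
Need c > λ/μ = 37.6/6.4 = 5.88.
Minimum servers needed: c = 6.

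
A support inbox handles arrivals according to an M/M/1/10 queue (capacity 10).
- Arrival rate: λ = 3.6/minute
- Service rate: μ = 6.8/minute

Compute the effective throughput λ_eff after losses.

ρ = λ/μ = 3.6/6.8 = 0.529412
P₀ = (1-ρ)/(1-ρ^(K+1)) = (1-0.529412)/(1-0.529412^11) = 0.4706/0.9991 = 0.4710
P_K = P₀×ρ^K = 0.47102 × 0.529412^10 = 0.47102 × 0.0017296 = 0.0008147
λ_eff = λ(1-P_K) = 3.6 × (1 - 0.0008147) = 3.6 × 0.9992 = 3.5971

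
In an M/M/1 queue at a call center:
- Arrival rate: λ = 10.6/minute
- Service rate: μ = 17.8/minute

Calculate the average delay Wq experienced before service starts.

First, compute utilization: ρ = λ/μ = 10.6/17.8 = 0.5955
For M/M/1: Wq = λ/(μ(μ-λ))
Wq = 10.6/(17.8 × (17.8-10.6))
Wq = 10.6/(17.8 × 7.20)
Wq = 0.08271 minutes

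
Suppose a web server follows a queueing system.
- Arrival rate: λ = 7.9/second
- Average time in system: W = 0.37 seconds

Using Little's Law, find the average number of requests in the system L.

Little's Law: L = λW
L = 7.9 × 0.37 = 2.9230 requests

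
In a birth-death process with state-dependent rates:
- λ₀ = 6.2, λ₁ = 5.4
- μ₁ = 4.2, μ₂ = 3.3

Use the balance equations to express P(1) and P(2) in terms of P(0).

Balance equations:
State 0: λ₀P₀ = μ₁P₁ → P₁ = (λ₀/μ₁)P₀ = (6.2/4.2)P₀ = 1.4762P₀
State 1: P₂ = (λ₀λ₁)/(μ₁μ₂)P₀ = (6.2×5.4)/(4.2×3.3)P₀ = 2.4156P₀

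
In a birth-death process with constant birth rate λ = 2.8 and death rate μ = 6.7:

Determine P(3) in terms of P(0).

For constant rates: P(n)/P(0) = (λ/μ)^n
P(3)/P(0) = (2.8/6.7)^3 = 0.41791^3 = 0.07299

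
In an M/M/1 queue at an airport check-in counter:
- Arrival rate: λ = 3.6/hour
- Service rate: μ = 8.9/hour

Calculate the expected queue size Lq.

ρ = λ/μ = 3.6/8.9 = 0.4045
For M/M/1: Lq = λ²/(μ(μ-λ))
Lq = 12.96/(8.9 × 5.30)
Lq = 0.2748 passengers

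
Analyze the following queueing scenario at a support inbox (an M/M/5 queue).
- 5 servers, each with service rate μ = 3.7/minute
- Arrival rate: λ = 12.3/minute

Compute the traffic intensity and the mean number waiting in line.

Traffic intensity: ρ = λ/(cμ) = 12.3/(5×3.7) = 0.6649
Since ρ = 0.6649 < 1, system is stable.
Offered load a = λ/μ = cρ = 12.3/3.7 = 3.3243
P₀ = [ Σₙ₌₀^4 aⁿ/n! + a^5/(5!(1-ρ)) ]⁻¹
Σ = a^0/0! + a^1/1! + a^2/2! + a^3/3! + a^4/4! = 1.00000 + 3.32432 + 5.52557 + 6.12292 + 5.08865 = 21.0615
a^5/(5!(1-ρ)) = 405.9915/(120 × 0.335135) = 10.0952
P₀ = 1/(21.0615 + 10.0952) = 0.03210
Lq = P₀·a^5·ρ / (5!(1-ρ)²) = 0.032096 × 405.9915 × 0.66486 / (120 × 0.11232) = 0.6428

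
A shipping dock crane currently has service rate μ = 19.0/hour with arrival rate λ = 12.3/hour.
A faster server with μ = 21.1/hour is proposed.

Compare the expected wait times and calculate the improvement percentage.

System 1: ρ₁ = 12.3/19.0 = 0.6474, W₁ = 1/(19.0-12.3) = 0.14925
System 2: ρ₂ = 12.3/21.1 = 0.5829, W₂ = 1/(21.1-12.3) = 0.11364
Improvement: (W₁-W₂)/W₁ = (0.14925-0.11364)/0.14925 = 23.86%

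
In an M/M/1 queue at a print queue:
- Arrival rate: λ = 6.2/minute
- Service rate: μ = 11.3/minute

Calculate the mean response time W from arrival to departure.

First, compute utilization: ρ = λ/μ = 6.2/11.3 = 0.5487
For M/M/1: W = 1/(μ-λ)
W = 1/(11.3-6.2) = 1/5.10
W = 0.1961 minutes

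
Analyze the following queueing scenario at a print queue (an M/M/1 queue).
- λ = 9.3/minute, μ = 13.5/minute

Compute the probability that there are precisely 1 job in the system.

ρ = λ/μ = 9.3/13.5 = 0.6889
P(n) = (1-ρ)ρⁿ
P(1) = (1-0.6889) × 0.6889^1
P(1) = 0.3111 × 0.6889
P(1) = 0.2143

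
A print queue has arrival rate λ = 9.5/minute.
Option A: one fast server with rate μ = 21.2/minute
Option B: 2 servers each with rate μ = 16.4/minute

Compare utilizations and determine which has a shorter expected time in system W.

Option A: single server μ = 21.2 (M/M/1)
  ρ_A = 9.5/21.2 = 0.4481
  W_A = 1/(μ-λ) = 1/(21.2-9.5) = 1/11.70 = 0.08547

Option B: 2 servers μ = 16.4 (M/M/2)
  ρ_B = λ/(cμ) = 9.5/(2×16.4) = 0.2896
  Offered load a = λ/μ = cρ = 9.5/16.4 = 0.5793
  P₀ = [ Σₙ₌₀^1 aⁿ/n! + a^2/(2!(1-ρ)) ]⁻¹
  Σ = a^0/0! + a^1/1! = 1.0000 + 0.5793 = 1.5793
  a^2/(2!(1-ρ)) = 0.3356/(2 × 0.7104) = 0.2362
  P₀ = 1/(1.5793 + 0.2362) = 0.5508
  Lq = P₀·a^2·ρ / (2!(1-ρ)²) = 0.5508 × 0.3356 × 0.2896 / (2 × 0.5046) = 0.05304
  Wq_B = Lq/λ = 0.0530433/9.5 = 0.005584
  W_B = Wq_B + 1/μ = 0.005584 + 0.06098 = 0.06656

Since W_B = 0.06656 < W_A = 0.08547, Option B (multiple servers) has the shorter time in system.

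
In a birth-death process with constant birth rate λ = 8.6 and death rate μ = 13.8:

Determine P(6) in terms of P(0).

For constant rates: P(n)/P(0) = (λ/μ)^n
P(6)/P(0) = (8.6/13.8)^6 = 0.6232^6 = 0.05858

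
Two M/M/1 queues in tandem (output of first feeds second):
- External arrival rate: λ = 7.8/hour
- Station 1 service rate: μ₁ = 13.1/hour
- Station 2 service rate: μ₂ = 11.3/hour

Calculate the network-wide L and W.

By Jackson's theorem, each station behaves as independent M/M/1.
Station 1: ρ₁ = 7.8/13.1 = 0.5954, L₁ = ρ₁/(1-ρ₁) = λ/(μ₁-λ) = 7.8/5.30 = 1.4717
Station 2: ρ₂ = 7.8/11.3 = 0.6903, L₂ = ρ₂/(1-ρ₂) = λ/(μ₂-λ) = 7.8/3.50 = 2.2286
Total: L = L₁ + L₂ = 1.4717 + 2.2286 = 3.7003
W = L/λ = 3.7003/7.8 = 0.4744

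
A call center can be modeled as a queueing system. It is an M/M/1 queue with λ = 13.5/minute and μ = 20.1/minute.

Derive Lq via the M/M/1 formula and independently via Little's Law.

Method 1 (direct): Lq = λ²/(μ(μ-λ)) = 182.25/(20.1 × 6.60) = 1.3738

Method 2 (Little's Law):
W = 1/(μ-λ) = 1/6.60 = 0.151515
Wq = W - 1/μ = 0.151515 - 0.0497512 = 0.10176
Lq = λWq = 13.5 × 0.10176 = 1.3738 ✔ (matches Method 1)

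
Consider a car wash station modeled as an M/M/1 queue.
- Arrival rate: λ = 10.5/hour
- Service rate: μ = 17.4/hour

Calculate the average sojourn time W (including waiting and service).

First, compute utilization: ρ = λ/μ = 10.5/17.4 = 0.6034
For M/M/1: W = 1/(μ-λ)
W = 1/(17.4-10.5) = 1/6.90
W = 0.1449 hours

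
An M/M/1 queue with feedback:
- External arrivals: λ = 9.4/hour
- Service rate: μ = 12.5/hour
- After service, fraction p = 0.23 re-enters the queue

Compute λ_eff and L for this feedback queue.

Effective arrival rate: λ_eff = λ/(1-p) = 9.4/(1-0.23) = 9.4/0.77 = 12.207792
ρ = λ_eff/μ = 12.207792/12.5 = 0.9766234
L = ρ/(1-ρ) = 0.9766234/(1-0.9766234) = 41.7778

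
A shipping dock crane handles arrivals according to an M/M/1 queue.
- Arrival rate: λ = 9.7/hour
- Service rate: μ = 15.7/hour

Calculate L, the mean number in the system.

ρ = λ/μ = 9.7/15.7 = 0.6178
For M/M/1: L = λ/(μ-λ)
L = 9.7/(15.7-9.7) = 9.7/6.00
L = 1.6167 containers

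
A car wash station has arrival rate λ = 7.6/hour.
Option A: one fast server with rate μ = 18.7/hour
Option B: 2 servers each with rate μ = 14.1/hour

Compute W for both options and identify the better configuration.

Option A: single server μ = 18.7 (M/M/1)
  ρ_A = 7.6/18.7 = 0.4064
  W_A = 1/(μ-λ) = 1/(18.7-7.6) = 1/11.10 = 0.09009

Option B: 2 servers μ = 14.1 (M/M/2)
  ρ_B = λ/(cμ) = 7.6/(2×14.1) = 0.2695
  Offered load a = λ/μ = cρ = 7.6/14.1 = 0.5390
  P₀ = [ Σₙ₌₀^1 aⁿ/n! + a^2/(2!(1-ρ)) ]⁻¹
  Σ = a^0/0! + a^1/1! = 1.0000 + 0.5390 = 1.5390
  a^2/(2!(1-ρ)) = 0.29053/(2 × 0.73050) = 0.1989
  P₀ = 1/(1.5390 + 0.1989) = 0.5754
  Lq = P₀·a^2·ρ / (2!(1-ρ)²) = 0.575419 × 0.290529 × 0.269504 / (2 × 0.533625) = 0.04222
  Wq_B = Lq/λ = 0.04222/7.6 = 0.005555
  W_B = Wq_B + 1/μ = 0.005555 + 0.07092 = 0.07648

Since W_B = 0.07648 < W_A = 0.09009, Option B (multiple servers) has the shorter time in system.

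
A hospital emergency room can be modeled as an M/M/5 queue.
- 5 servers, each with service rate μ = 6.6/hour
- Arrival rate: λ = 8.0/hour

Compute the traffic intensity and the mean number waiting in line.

Traffic intensity: ρ = λ/(cμ) = 8.0/(5×6.6) = 0.2424
Since ρ = 0.2424 < 1, system is stable.
Offered load a = λ/μ = cρ = 8.0/6.6 = 1.2121
P₀ = [ Σₙ₌₀^4 aⁿ/n! + a^5/(5!(1-ρ)) ]⁻¹
Σ = a^0/0! + a^1/1! + a^2/2! + a^3/3! + a^4/4! = 1.0000 + 1.2121 + 0.73462 + 0.29682 + 0.089944 = 3.3335
a^5/(5!(1-ρ)) = 2.6166/(120 × 0.7576) = 0.02878
P₀ = 1/(3.3335 + 0.02878) = 0.2974
Lq = P₀·a^5·ρ / (5!(1-ρ)²) = 0.2974 × 2.6166 × 0.2424 / (120 × 0.5739) = 0.002739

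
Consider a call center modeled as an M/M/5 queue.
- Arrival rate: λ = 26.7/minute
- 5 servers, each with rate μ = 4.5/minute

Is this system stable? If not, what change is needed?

Stability requires ρ = λ/(cμ) < 1
ρ = 26.7/(5 × 4.5) = 26.7/22.50 = 1.1867
Since 1.1867 ≥ 1, the system is UNSTABLE.
Need c > λ/μ = 26.7/4.5 = 5.93.
Minimum servers needed: c = 6.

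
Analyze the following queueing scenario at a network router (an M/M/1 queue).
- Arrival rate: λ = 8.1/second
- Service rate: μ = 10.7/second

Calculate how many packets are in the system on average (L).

ρ = λ/μ = 8.1/10.7 = 0.7570
For M/M/1: L = λ/(μ-λ)
L = 8.1/(10.7-8.1) = 8.1/2.60
L = 3.1154 packets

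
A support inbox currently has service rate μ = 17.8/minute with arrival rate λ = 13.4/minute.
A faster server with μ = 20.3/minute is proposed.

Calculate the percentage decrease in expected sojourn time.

System 1: ρ₁ = 13.4/17.8 = 0.7528, W₁ = 1/(17.8-13.4) = 0.22727
System 2: ρ₂ = 13.4/20.3 = 0.6601, W₂ = 1/(20.3-13.4) = 0.14493
Improvement: (W₁-W₂)/W₁ = (0.22727-0.14493)/0.22727 = 36.23%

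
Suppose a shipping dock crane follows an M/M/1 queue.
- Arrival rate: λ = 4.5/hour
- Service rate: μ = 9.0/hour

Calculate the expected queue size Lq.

ρ = λ/μ = 4.5/9.0 = 0.5000
For M/M/1: Lq = λ²/(μ(μ-λ))
Lq = 20.25/(9.0 × 4.50)
Lq = 0.5000 containers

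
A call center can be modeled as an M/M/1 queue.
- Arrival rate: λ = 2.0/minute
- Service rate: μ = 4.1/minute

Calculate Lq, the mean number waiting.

ρ = λ/μ = 2.0/4.1 = 0.4878
For M/M/1: Lq = λ²/(μ(μ-λ))
Lq = 4.00/(4.1 × 2.10)
Lq = 0.4646 calls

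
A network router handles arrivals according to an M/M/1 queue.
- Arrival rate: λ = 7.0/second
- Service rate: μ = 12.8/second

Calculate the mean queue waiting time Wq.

First, compute utilization: ρ = λ/μ = 7.0/12.8 = 0.5469
For M/M/1: Wq = λ/(μ(μ-λ))
Wq = 7.0/(12.8 × (12.8-7.0))
Wq = 7.0/(12.8 × 5.80)
Wq = 0.09429 seconds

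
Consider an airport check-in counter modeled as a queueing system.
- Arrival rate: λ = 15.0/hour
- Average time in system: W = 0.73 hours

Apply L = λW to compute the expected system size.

Little's Law: L = λW
L = 15.0 × 0.73 = 10.9500 passengers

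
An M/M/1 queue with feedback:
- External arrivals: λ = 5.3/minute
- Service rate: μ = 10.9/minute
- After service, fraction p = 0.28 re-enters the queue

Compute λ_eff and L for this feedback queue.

Effective arrival rate: λ_eff = λ/(1-p) = 5.3/(1-0.28) = 5.3/0.72 = 7.3611
ρ = λ_eff/μ = 7.3611/10.9 = 0.67533
L = ρ/(1-ρ) = 0.67533/(1-0.67533) = 2.0801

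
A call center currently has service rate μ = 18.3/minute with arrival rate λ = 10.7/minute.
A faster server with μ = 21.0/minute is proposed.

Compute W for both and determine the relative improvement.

System 1: ρ₁ = 10.7/18.3 = 0.5847, W₁ = 1/(18.3-10.7) = 0.13158
System 2: ρ₂ = 10.7/21.0 = 0.5095, W₂ = 1/(21.0-10.7) = 0.097087
Improvement: (W₁-W₂)/W₁ = (0.13158-0.097087)/0.13158 = 26.21%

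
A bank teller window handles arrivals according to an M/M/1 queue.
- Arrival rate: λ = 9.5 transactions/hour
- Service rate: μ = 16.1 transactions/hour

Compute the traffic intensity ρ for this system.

Server utilization: ρ = λ/μ
ρ = 9.5/16.1 = 0.5901
The server is busy 59.01% of the time.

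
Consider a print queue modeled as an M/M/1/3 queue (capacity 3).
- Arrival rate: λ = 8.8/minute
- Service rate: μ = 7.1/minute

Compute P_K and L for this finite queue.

ρ = λ/μ = 8.8/7.1 = 1.23944
P₀ = (1-ρ)/(1-ρ^(K+1)) = (1-1.23944)/(1-1.23944^4) = -0.23944/-1.3599 = 0.1761
P_K = P₀×ρ^K = 0.17607 × 1.23944^3 = 0.17607 × 1.9040 = 0.3352
Blocking probability P_3 = 0.3352 (33.52%)
L = ρ[1 - (K+1)ρ^K + Kρ^(K+1)] / [(1-ρ)(1-ρ^(K+1))]
L = 1.23944 × (1 - 4×1.904042 + 3×2.359946) / ((1 - 1.23944) × (1 - 2.359946)) = 1.7649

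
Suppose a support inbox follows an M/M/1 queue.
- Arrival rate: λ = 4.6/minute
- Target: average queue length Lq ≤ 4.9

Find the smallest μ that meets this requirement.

For M/M/1: Lq = λ²/(μ(μ-λ))
Need Lq ≤ 4.9, i.e. μ(μ-λ) ≥ λ²/4.9
μ² - 4.6μ - 21.16/4.9 ≥ 0  →  μ² - 4.6μ - 4.31837 ≥ 0
Quadratic formula (positive root): μ = [λ + √(λ² + 4×4.31837)]/2
Discriminant: 21.16 + 4×4.31837 = 38.4335, √38.4335 = 6.1995
μ ≥ (4.6 + 6.1995)/2 = 5.3997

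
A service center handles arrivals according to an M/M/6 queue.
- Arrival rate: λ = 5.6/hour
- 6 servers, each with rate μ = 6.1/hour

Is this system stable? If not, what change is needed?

Stability requires ρ = λ/(cμ) < 1
ρ = 5.6/(6 × 6.1) = 5.6/36.60 = 0.1530
Since 0.1530 < 1, the system is STABLE.
The servers are busy 15.30% of the time.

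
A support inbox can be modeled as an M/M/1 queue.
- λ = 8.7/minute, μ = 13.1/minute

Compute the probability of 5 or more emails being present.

ρ = λ/μ = 8.7/13.1 = 0.6641
P(N ≥ n) = ρⁿ
P(N ≥ 5) = 0.6641^5
P(N ≥ 5) = 0.1292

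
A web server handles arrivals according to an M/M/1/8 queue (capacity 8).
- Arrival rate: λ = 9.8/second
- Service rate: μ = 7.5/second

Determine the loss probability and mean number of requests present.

ρ = λ/μ = 9.8/7.5 = 1.30667
P₀ = (1-ρ)/(1-ρ^(K+1)) = (1-1.30667)/(1-1.30667^9) = -0.3067/-10.1044 = 0.03035
P_K = P₀×ρ^K = 0.03035 × 1.30667^8 = 0.03035 × 8.4982 = 0.2579
Blocking probability P_8 = 0.2579 (25.79%)
L = ρ[1 - (K+1)ρ^K + Kρ^(K+1)] / [(1-ρ)(1-ρ^(K+1))]
L = 1.30667 × (1 - 9×8.498208 + 8×11.10435) / ((1 - 1.30667) × (1 - 11.10435)) = 5.6299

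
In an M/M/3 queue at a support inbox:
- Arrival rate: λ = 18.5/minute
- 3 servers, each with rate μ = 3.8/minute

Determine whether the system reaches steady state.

Stability requires ρ = λ/(cμ) < 1
ρ = 18.5/(3 × 3.8) = 18.5/11.40 = 1.6228
Since 1.6228 ≥ 1, the system is UNSTABLE.
Need c > λ/μ = 18.5/3.8 = 4.87.
Minimum servers needed: c = 5.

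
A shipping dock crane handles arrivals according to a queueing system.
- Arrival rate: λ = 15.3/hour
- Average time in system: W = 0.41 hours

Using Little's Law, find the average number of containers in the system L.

Little's Law: L = λW
L = 15.3 × 0.41 = 6.2730 containers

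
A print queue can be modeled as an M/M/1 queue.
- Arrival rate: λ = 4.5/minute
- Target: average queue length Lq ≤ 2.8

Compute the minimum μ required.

For M/M/1: Lq = λ²/(μ(μ-λ))
Need Lq ≤ 2.8, i.e. μ(μ-λ) ≥ λ²/2.8
μ² - 4.5μ - 20.25/2.8 ≥ 0  →  μ² - 4.5μ - 7.232143 ≥ 0
Quadratic formula (positive root): μ = [λ + √(λ² + 4×7.232143)]/2
Discriminant: 20.25 + 4×7.232143 = 49.17857, √49.17857 = 7.01274
μ ≥ (4.5 + 7.01274)/2 = 5.7564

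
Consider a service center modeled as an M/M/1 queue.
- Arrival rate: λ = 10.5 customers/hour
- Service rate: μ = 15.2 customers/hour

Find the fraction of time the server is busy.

Server utilization: ρ = λ/μ
ρ = 10.5/15.2 = 0.6908
The server is busy 69.08% of the time.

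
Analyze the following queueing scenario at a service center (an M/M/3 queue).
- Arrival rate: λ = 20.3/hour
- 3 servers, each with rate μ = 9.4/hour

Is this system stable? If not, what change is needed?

Stability requires ρ = λ/(cμ) < 1
ρ = 20.3/(3 × 9.4) = 20.3/28.20 = 0.7199
Since 0.7199 < 1, the system is STABLE.
The servers are busy 71.99% of the time.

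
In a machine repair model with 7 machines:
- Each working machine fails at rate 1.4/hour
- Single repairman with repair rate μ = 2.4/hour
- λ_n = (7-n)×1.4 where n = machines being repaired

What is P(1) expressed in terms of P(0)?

P(1)/P(0) = ∏_{i=0}^{1-1} λ_i/μ_{i+1}
= (7-0)×1.4/2.4
= 4.0833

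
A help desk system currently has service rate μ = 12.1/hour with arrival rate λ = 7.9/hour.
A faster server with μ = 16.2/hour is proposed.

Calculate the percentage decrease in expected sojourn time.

System 1: ρ₁ = 7.9/12.1 = 0.6529, W₁ = 1/(12.1-7.9) = 0.23810
System 2: ρ₂ = 7.9/16.2 = 0.4877, W₂ = 1/(16.2-7.9) = 0.12048
Improvement: (W₁-W₂)/W₁ = (0.23810-0.12048)/0.23810 = 49.40%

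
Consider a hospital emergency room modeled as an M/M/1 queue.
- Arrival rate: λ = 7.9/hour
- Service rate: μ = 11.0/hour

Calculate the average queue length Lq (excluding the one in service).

ρ = λ/μ = 7.9/11.0 = 0.7182
For M/M/1: Lq = λ²/(μ(μ-λ))
Lq = 62.41/(11.0 × 3.10)
Lq = 1.8302 patients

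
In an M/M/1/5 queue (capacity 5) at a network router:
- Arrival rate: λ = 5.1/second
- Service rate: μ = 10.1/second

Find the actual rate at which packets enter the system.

ρ = λ/μ = 5.1/10.1 = 0.50495
P₀ = (1-ρ)/(1-ρ^(K+1)) = (1-0.50495)/(1-0.50495^6) = 0.4950/0.9834 = 0.5034
P_K = P₀×ρ^K = 0.5034 × 0.50495^5 = 0.5034 × 0.03283 = 0.01653
λ_eff = λ(1-P_K) = 5.1 × (1 - 0.01653) = 5.1 × 0.98347 = 5.0157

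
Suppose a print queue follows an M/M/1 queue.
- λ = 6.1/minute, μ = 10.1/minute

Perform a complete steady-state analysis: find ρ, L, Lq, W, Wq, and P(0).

Step 1: ρ = λ/μ = 6.1/10.1 = 0.6040
Step 2: L = λ/(μ-λ) = 6.1/4.00 = 1.5250
Step 3: Lq = λ²/(μ(μ-λ)) = 37.21/(10.1×4.00) = 0.9210
Step 4: W = 1/(μ-λ) = 1/4.00 = 0.2500
Step 5: Wq = λ/(μ(μ-λ)) = 6.1/(10.1×4.00) = 0.1510
Step 6: P(0) = 1-ρ = 0.3960
Verify: L = λW = 6.1×0.2500 = 1.5250 ✔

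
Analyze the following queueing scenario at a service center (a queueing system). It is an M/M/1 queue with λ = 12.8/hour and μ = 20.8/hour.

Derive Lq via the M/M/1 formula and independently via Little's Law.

Method 1 (direct): Lq = λ²/(μ(μ-λ)) = 163.84/(20.8 × 8.00) = 0.9846

Method 2 (Little's Law):
W = 1/(μ-λ) = 1/8.00 = 0.1250
Wq = W - 1/μ = 0.1250 - 0.04808 = 0.07692
Lq = λWq = 12.8 × 0.07692 = 0.9846 ✔ (matches Method 1)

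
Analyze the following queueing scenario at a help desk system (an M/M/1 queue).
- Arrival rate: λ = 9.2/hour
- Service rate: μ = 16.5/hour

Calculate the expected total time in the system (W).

First, compute utilization: ρ = λ/μ = 9.2/16.5 = 0.5576
For M/M/1: W = 1/(μ-λ)
W = 1/(16.5-9.2) = 1/7.30
W = 0.1370 hours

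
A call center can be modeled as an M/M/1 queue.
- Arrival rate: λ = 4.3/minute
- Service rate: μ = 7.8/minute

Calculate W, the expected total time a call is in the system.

First, compute utilization: ρ = λ/μ = 4.3/7.8 = 0.5513
For M/M/1: W = 1/(μ-λ)
W = 1/(7.8-4.3) = 1/3.50
W = 0.2857 minutes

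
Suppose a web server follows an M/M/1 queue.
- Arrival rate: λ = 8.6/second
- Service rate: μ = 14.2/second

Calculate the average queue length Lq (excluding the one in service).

ρ = λ/μ = 8.6/14.2 = 0.6056
For M/M/1: Lq = λ²/(μ(μ-λ))
Lq = 73.96/(14.2 × 5.60)
Lq = 0.9301 requests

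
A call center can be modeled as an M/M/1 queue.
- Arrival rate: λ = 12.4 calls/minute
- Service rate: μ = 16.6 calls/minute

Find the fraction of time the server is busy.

Server utilization: ρ = λ/μ
ρ = 12.4/16.6 = 0.7470
The server is busy 74.70% of the time.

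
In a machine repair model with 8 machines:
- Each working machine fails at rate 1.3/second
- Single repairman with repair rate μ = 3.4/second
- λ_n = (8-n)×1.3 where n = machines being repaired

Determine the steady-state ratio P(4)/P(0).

P(4)/P(0) = ∏_{i=0}^{4-1} λ_i/μ_{i+1}
= (8-0)×1.3/3.4 × (8-1)×1.3/3.4 × (8-2)×1.3/3.4 × (8-3)×1.3/3.4
= 35.9060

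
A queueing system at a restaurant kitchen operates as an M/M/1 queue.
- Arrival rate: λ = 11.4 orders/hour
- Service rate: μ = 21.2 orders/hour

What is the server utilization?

Server utilization: ρ = λ/μ
ρ = 11.4/21.2 = 0.5377
The server is busy 53.77% of the time.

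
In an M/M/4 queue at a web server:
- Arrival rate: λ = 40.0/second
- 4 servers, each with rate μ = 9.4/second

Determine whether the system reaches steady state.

Stability requires ρ = λ/(cμ) < 1
ρ = 40.0/(4 × 9.4) = 40.0/37.60 = 1.0638
Since 1.0638 ≥ 1, the system is UNSTABLE.
Need c > λ/μ = 40.0/9.4 = 4.26.
Minimum servers needed: c = 5.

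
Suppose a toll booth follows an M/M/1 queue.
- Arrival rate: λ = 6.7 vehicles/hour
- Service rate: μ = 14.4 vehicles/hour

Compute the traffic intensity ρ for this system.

Server utilization: ρ = λ/μ
ρ = 6.7/14.4 = 0.4653
The server is busy 46.53% of the time.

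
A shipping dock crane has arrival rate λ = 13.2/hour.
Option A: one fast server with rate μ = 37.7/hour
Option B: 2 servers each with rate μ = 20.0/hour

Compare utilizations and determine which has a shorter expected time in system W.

Option A: single server μ = 37.7 (M/M/1)
  ρ_A = 13.2/37.7 = 0.3501
  W_A = 1/(μ-λ) = 1/(37.7-13.2) = 1/24.50 = 0.04082

Option B: 2 servers μ = 20.0 (M/M/2)
  ρ_B = λ/(cμ) = 13.2/(2×20.0) = 0.3300
  Offered load a = λ/μ = cρ = 13.2/20.0 = 0.6600
  P₀ = [ Σₙ₌₀^1 aⁿ/n! + a^2/(2!(1-ρ)) ]⁻¹
  Σ = a^0/0! + a^1/1! = 1.0000 + 0.6600 = 1.6600
  a^2/(2!(1-ρ)) = 0.4356/(2 × 0.6700) = 0.3251
  P₀ = 1/(1.6600 + 0.3251) = 0.5038
  Lq = P₀·a^2·ρ / (2!(1-ρ)²) = 0.5038 × 0.4356 × 0.3300 / (2 × 0.4489) = 0.08066
  Wq_B = Lq/λ = 0.080658/13.2 = 0.006110
  W_B = Wq_B + 1/μ = 0.006110 + 0.05000 = 0.05611

Since W_A = 0.04082 < W_B = 0.05611, Option A (single fast server) has the shorter time in system.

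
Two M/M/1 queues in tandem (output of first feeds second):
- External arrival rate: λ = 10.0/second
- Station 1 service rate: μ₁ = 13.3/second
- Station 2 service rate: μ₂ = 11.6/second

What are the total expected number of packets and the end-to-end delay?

By Jackson's theorem, each station behaves as independent M/M/1.
Station 1: ρ₁ = 10.0/13.3 = 0.7519, L₁ = ρ₁/(1-ρ₁) = λ/(μ₁-λ) = 10.0/3.30 = 3.0303
Station 2: ρ₂ = 10.0/11.6 = 0.8621, L₂ = ρ₂/(1-ρ₂) = λ/(μ₂-λ) = 10.0/1.60 = 6.2500
Total: L = L₁ + L₂ = 3.0303 + 6.2500 = 9.2803
W = L/λ = 9.2803/10.0 = 0.9280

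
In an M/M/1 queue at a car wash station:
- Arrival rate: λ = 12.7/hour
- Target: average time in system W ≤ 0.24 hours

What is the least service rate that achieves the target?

For M/M/1: W = 1/(μ-λ)
Need W ≤ 0.24, so 1/(μ-λ) ≤ 0.24
μ - λ ≥ 1/0.24 = 4.1667
μ ≥ 12.7 + 4.1667 = 16.8667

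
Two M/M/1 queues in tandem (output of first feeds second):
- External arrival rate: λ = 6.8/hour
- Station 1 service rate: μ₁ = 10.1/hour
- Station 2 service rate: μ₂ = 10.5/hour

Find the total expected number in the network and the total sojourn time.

By Jackson's theorem, each station behaves as independent M/M/1.
Station 1: ρ₁ = 6.8/10.1 = 0.6733, L₁ = ρ₁/(1-ρ₁) = λ/(μ₁-λ) = 6.8/3.30 = 2.0606
Station 2: ρ₂ = 6.8/10.5 = 0.6476, L₂ = ρ₂/(1-ρ₂) = λ/(μ₂-λ) = 6.8/3.70 = 1.8378
Total: L = L₁ + L₂ = 2.0606 + 1.8378 = 3.8984
W = L/λ = 3.8984/6.8 = 0.5733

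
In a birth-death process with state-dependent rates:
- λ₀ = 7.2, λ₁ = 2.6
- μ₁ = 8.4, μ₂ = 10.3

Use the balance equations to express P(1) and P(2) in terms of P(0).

Balance equations:
State 0: λ₀P₀ = μ₁P₁ → P₁ = (λ₀/μ₁)P₀ = (7.2/8.4)P₀ = 0.8571P₀
State 1: P₂ = (λ₀λ₁)/(μ₁μ₂)P₀ = (7.2×2.6)/(8.4×10.3)P₀ = 0.2164P₀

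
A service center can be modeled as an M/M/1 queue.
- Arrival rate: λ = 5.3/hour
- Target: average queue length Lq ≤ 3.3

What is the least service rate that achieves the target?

For M/M/1: Lq = λ²/(μ(μ-λ))
Need Lq ≤ 3.3, i.e. μ(μ-λ) ≥ λ²/3.3
μ² - 5.3μ - 28.09/3.3 ≥ 0  →  μ² - 5.3μ - 8.51212 ≥ 0
Quadratic formula (positive root): μ = [λ + √(λ² + 4×8.51212)]/2
Discriminant: 28.09 + 4×8.51212 = 62.1385, √62.1385 = 7.8828
μ ≥ (5.3 + 7.8828)/2 = 6.5914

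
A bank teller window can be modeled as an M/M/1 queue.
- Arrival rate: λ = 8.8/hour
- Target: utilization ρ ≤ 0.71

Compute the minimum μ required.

ρ = λ/μ, so μ = λ/ρ
μ ≥ 8.8/0.71 = 12.3944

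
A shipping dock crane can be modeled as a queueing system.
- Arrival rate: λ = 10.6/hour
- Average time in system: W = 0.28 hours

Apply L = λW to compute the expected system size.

Little's Law: L = λW
L = 10.6 × 0.28 = 2.9680 containers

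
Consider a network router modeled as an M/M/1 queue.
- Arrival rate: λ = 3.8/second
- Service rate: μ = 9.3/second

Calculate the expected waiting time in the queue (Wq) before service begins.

First, compute utilization: ρ = λ/μ = 3.8/9.3 = 0.4086
For M/M/1: Wq = λ/(μ(μ-λ))
Wq = 3.8/(9.3 × (9.3-3.8))
Wq = 3.8/(9.3 × 5.50)
Wq = 0.07429 seconds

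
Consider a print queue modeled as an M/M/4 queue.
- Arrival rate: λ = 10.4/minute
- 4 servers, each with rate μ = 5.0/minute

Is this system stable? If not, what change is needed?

Stability requires ρ = λ/(cμ) < 1
ρ = 10.4/(4 × 5.0) = 10.4/20.00 = 0.5200
Since 0.5200 < 1, the system is STABLE.
The servers are busy 52.00% of the time.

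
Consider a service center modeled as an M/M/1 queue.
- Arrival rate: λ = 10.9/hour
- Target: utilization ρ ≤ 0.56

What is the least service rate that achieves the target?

ρ = λ/μ, so μ = λ/ρ
μ ≥ 10.9/0.56 = 19.4643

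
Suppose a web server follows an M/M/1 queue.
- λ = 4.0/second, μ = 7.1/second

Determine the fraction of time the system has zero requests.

ρ = λ/μ = 4.0/7.1 = 0.5634
P(0) = 1 - ρ = 1 - 0.5634 = 0.4366
The server is idle 43.66% of the time.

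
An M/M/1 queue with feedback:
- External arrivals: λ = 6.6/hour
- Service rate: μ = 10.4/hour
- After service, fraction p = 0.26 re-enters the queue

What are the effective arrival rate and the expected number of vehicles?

Effective arrival rate: λ_eff = λ/(1-p) = 6.6/(1-0.26) = 6.6/0.74 = 8.91892
ρ = λ_eff/μ = 8.91892/10.4 = 0.857588
L = ρ/(1-ρ) = 0.857588/(1-0.857588) = 6.0219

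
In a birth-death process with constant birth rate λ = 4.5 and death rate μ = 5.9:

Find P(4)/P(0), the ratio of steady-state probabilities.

For constant rates: P(n)/P(0) = (λ/μ)^n
P(4)/P(0) = (4.5/5.9)^4 = 0.7627^4 = 0.3384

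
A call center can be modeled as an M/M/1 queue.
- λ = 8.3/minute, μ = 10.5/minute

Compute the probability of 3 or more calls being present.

ρ = λ/μ = 8.3/10.5 = 0.79048
P(N ≥ n) = ρⁿ
P(N ≥ 3) = 0.79048^3
P(N ≥ 3) = 0.4939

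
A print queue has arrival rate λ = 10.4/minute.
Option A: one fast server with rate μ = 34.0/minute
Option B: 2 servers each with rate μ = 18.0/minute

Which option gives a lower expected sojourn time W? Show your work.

Option A: single server μ = 34.0 (M/M/1)
  ρ_A = 10.4/34.0 = 0.3059
  W_A = 1/(μ-λ) = 1/(34.0-10.4) = 1/23.60 = 0.04237

Option B: 2 servers μ = 18.0 (M/M/2)
  ρ_B = λ/(cμ) = 10.4/(2×18.0) = 0.2889
  Offered load a = λ/μ = cρ = 10.4/18.0 = 0.5778
  P₀ = [ Σₙ₌₀^1 aⁿ/n! + a^2/(2!(1-ρ)) ]⁻¹
  Σ = a^0/0! + a^1/1! = 1.0000 + 0.5778 = 1.5778
  a^2/(2!(1-ρ)) = 0.3338/(2 × 0.7111) = 0.2347
  P₀ = 1/(1.5778 + 0.2347) = 0.5517
  Lq = P₀·a^2·ρ / (2!(1-ρ)²) = 0.55172 × 0.33383 × 0.28889 / (2 × 0.50568) = 0.05261
  Wq_B = Lq/λ = 0.05261/10.4 = 0.0050587
  W_B = Wq_B + 1/μ = 0.0050587 + 0.055556 = 0.06061

Since W_A = 0.04237 < W_B = 0.06061, Option A (single fast server) has the shorter time in system.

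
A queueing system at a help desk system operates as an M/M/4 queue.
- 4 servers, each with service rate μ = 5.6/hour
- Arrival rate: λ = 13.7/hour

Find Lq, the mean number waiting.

Traffic intensity: ρ = λ/(cμ) = 13.7/(4×5.6) = 0.6116
Since ρ = 0.6116 < 1, system is stable.
Offered load a = λ/μ = cρ = 13.7/5.6 = 2.4464
P₀ = [ Σₙ₌₀^3 aⁿ/n! + a^4/(4!(1-ρ)) ]⁻¹
Σ = a^0/0! + a^1/1! + a^2/2! + a^3/3! = 1.00000 + 2.44643 + 2.99251 + 2.44032 = 8.8793
a^4/(4!(1-ρ)) = 35.8204/(24 × 0.38839) = 3.8428
P₀ = 1/(8.8793 + 3.8428) = 0.07860
Lq = P₀·a^4·ρ / (4!(1-ρ)²) = 0.078604 × 35.8204 × 0.61161 / (24 × 0.15085) = 0.4757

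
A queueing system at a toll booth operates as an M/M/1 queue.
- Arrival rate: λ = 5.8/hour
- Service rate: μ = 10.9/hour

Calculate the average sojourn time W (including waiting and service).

First, compute utilization: ρ = λ/μ = 5.8/10.9 = 0.5321
For M/M/1: W = 1/(μ-λ)
W = 1/(10.9-5.8) = 1/5.10
W = 0.1961 hours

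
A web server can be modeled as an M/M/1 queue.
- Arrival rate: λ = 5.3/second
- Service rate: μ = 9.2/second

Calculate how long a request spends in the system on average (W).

First, compute utilization: ρ = λ/μ = 5.3/9.2 = 0.5761
For M/M/1: W = 1/(μ-λ)
W = 1/(9.2-5.3) = 1/3.90
W = 0.2564 seconds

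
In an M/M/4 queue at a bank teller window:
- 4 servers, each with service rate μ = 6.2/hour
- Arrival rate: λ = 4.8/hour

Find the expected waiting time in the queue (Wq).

Traffic intensity: ρ = λ/(cμ) = 4.8/(4×6.2) = 0.1935
Since ρ = 0.1935 < 1, system is stable.
Offered load a = λ/μ = cρ = 4.8/6.2 = 0.7742
P₀ = [ Σₙ₌₀^3 aⁿ/n! + a^4/(4!(1-ρ)) ]⁻¹
Σ = a^0/0! + a^1/1! + a^2/2! + a^3/3! = 1.0000 + 0.7742 + 0.2997 + 0.07734 = 2.1512
a^4/(4!(1-ρ)) = 0.3593/(24 × 0.8065) = 0.01856
P₀ = 1/(2.1512 + 0.01856) = 0.4609
Lq = P₀·a^4·ρ / (4!(1-ρ)²) = 0.4609 × 0.3593 × 0.1935 / (24 × 0.6504) = 0.002053
Wq = Lq/λ = 0.002053/4.8 = 0.0004277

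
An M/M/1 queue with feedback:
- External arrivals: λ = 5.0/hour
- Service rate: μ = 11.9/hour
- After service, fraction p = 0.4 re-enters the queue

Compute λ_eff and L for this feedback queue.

Effective arrival rate: λ_eff = λ/(1-p) = 5.0/(1-0.4) = 5.0/0.60 = 8.3333
ρ = λ_eff/μ = 8.3333/11.9 = 0.70028
L = ρ/(1-ρ) = 0.70028/(1-0.70028) = 2.3364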